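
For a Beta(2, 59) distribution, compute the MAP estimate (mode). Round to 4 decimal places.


MAP = mode = (a-1)/(a+b-2)
= (2-1)/(2+59-2)
= 1/59 = 0.0169

0.0169


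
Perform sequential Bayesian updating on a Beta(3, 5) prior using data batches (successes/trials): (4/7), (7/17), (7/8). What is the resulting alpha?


Accumulate successes: 18
Posterior alpha = prior alpha + sum of successes
= 3 + 18 = 21

21


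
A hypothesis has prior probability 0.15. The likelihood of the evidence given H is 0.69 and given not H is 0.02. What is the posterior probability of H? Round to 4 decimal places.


Using Bayes' theorem:
P(E) = 0.15 * 0.69 + 0.85 * 0.02
P(E) = 0.1205
P(H|E) = (0.15 * 0.69) / 0.1205 = 0.8589

0.8589


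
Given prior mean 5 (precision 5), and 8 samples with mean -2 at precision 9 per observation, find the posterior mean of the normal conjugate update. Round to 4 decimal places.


The posterior mean is a precision-weighted average of prior and data.
Post. prec. = 5 + 72 = 77
Post. mean = (25 + -144)/77 = -119/77 = -1.5455

-1.5455


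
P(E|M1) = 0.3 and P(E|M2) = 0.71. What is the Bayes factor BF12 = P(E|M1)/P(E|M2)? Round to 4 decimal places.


Bayes factor BF12 = P(E|M1) / P(E|M2)
= 0.3 / 0.71
= 0.4225

0.4225


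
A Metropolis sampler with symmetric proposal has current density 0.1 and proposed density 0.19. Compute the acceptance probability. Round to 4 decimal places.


For symmetric proposals, acceptance = min(1, pi(x*)/pi(x))
= min(1, 0.19/0.1)
= min(1, 1.9) = 1.0

1.0


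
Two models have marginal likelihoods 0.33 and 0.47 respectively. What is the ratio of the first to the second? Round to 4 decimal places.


Evidence ratio = 0.33 / 0.47
= 0.7021

0.7021


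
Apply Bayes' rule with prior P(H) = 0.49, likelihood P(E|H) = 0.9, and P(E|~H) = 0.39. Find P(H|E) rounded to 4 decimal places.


Step 1: Compute marginal P(E) = P(E|H)P(H) + P(E|~H)P(~H)
= 0.9*0.49 + 0.39*0.51 = 0.6399
Step 2: P(H|E) = P(E|H)P(H)/P(E) = 0.441/0.6399
= 0.6892

0.6892


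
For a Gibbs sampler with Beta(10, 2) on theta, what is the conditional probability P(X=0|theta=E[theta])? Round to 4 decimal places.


E[theta] = 10/(10+2) = 0.8333
P(X=0|theta) = 1 - theta = 0.1667

0.1667


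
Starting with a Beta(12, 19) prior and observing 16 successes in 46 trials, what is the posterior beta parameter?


Posterior beta = prior beta + failures
Failures = 46 - 16 = 30
beta_post = 19 + 30 = 49

49


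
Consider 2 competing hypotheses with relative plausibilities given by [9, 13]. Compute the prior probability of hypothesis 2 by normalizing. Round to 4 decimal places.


Sum of weights = 9 + 13 = 22
Normalized prior for H2 = 13 / 22
= 0.5909

0.5909


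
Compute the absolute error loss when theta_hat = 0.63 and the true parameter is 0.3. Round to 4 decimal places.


L = |theta_hat - theta_true|
= |0.63 - 0.3| = 0.33

0.33


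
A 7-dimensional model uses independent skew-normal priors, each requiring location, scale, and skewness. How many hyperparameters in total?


Per parameter: 3 (location, scale, and skewness).
Total = 7 * 3 = 21

21


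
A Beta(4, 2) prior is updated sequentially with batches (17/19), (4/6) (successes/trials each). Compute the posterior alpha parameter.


Sequential conjugate updating is equivalent to a single batch update.
Total successes across all batches = 21
alpha_posterior = alpha_prior + total_successes = 4 + 21
= 25

25


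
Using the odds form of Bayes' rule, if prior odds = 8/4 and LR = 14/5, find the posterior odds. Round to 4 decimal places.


Bayes' rule in odds form: posterior odds = prior odds * LR
= (8 * 14) / (4 * 5)
= 112/20 = 5.6

5.6


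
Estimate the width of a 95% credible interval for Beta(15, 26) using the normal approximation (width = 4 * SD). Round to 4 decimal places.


For Beta(a,b): Var = ab/((a+b)^2(a+b+1))
Var = 0.0055, SD = 0.0743
Approximate 95% CI width = 4 * 0.0743 = 0.2973

0.2973


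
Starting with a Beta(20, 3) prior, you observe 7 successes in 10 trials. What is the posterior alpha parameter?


For a Beta-Binomial conjugate model:
Posterior alpha = prior alpha + number of successes
= 20 + 7 = 27

27


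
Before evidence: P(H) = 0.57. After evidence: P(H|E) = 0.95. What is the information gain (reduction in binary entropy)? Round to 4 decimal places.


Prior entropy = 0.9858
Posterior entropy = 0.2864
Information gain = 0.9858 - 0.2864 = 0.6994

0.6994


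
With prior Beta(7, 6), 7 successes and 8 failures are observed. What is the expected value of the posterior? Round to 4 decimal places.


Posterior = Beta(14, 14)
E[theta] = alpha/(alpha+beta)
= 14/28 = 0.5

0.5


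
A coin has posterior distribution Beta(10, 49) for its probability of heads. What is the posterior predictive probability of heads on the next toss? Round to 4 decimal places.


Posterior predictive = E[theta] = alpha/(alpha+beta)
= 10/59
= 0.1695

0.1695


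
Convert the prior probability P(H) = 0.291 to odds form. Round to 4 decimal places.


P(not H) = 1 - 0.291 = 0.709
Odds = 0.291 / 0.709 = 0.4104

0.4104


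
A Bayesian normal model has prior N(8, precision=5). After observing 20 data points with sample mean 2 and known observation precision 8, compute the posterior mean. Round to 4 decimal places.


Posterior mean = (prior_precision * prior_mean + n * data_precision * data_mean) / (prior_precision + n * data_precision)
Numerator = 5*8 + 20*8*2 = 360
Denominator = 5 + 20*8 = 165
Posterior mean = 2.1818

2.1818


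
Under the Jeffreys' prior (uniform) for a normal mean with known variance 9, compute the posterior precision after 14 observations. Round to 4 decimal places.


Prior precision = 0 (flat prior).
Post. prec. = 0 + n/var = 14/9 = 1.5556

1.5556


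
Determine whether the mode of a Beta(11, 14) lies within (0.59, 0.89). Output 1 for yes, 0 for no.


First find the mode: (a-1)/(a+b-2) = 0.4348
Is 0.4348 in (0.59, 0.89)? 0

0


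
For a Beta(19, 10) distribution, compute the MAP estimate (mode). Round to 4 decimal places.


MAP = mode = (a-1)/(a+b-2)
= (19-1)/(19+10-2)
= 18/27 = 0.6667

0.6667


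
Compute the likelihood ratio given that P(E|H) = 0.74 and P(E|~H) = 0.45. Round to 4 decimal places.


LR = P(E|H) / P(E|~H)
= 0.74 / 0.45 = 1.6444

1.6444


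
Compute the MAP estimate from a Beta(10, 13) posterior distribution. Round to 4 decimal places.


MAP = mode of Beta distribution
= (alpha - 1)/(alpha + beta - 2)
= (10-1)/(10+13-2)
= 9/21 = 0.4286

0.4286


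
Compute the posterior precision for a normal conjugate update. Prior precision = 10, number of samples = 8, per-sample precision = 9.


tau_post = tau_0 + n * tau
= 10 + 8 * 9 = 82

82


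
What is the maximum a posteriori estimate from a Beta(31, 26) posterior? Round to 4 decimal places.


The MAP estimate equals the mode of the distribution.
Mode of Beta(a,b) = (a-1)/(a+b-2)
= 30/55
= 0.5455

0.5455


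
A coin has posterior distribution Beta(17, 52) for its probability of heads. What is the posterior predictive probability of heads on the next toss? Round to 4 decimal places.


Posterior predictive = E[theta] = alpha/(alpha+beta)
= 17/69
= 0.2464

0.2464


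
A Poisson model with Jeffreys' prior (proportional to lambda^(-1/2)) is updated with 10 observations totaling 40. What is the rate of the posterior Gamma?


Posterior = Gamma(0.5 + S, n)
= Gamma(0.5 + 40, 10)
Posterior rate = 0 + n = 10

10.0


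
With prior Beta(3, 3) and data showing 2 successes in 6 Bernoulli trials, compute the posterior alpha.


Conjugate update: alpha_posterior = alpha_prior + k
= 3 + 2 = 5

5


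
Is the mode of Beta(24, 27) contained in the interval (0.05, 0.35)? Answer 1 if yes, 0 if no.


Mode = (a-1)/(a+b-2) = 23/49 = 0.4694
Interval: (0.05, 0.35)
Contains mode? 0

0


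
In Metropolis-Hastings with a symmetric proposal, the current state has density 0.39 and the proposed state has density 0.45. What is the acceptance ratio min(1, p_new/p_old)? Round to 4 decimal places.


Ratio = p_new / p_old = 0.45 / 0.39 = 1.1538
Acceptance = min(1, 1.1538) = 1.0

1.0


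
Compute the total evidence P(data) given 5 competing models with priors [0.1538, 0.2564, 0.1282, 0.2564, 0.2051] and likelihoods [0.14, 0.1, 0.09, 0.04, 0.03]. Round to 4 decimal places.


Marginal likelihood = sum P(model_i) * P(data|model_i)
Model 1: 0.1538 * 0.14 = 0.0215
Model 2: 0.2564 * 0.1 = 0.0256
Model 3: 0.1282 * 0.09 = 0.0115
Model 4: 0.2564 * 0.04 = 0.0103
Model 5: 0.2051 * 0.03 = 0.0062
Total = 0.0751

0.0751


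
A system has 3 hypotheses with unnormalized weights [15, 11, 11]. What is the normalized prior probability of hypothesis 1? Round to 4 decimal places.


The normalized prior is the weight divided by the total.
Total weight = 37
P(H1) = 15 / 37 = 0.4054

0.4054


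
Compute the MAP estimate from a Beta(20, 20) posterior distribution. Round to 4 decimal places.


MAP = mode of Beta distribution
= (alpha - 1)/(alpha + beta - 2)
= (20-1)/(20+20-2)
= 19/38 = 0.5

0.5


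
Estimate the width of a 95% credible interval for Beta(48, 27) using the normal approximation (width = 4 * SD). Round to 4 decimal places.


For Beta(a,b): Var = ab/((a+b)^2(a+b+1))
Var = 0.003, SD = 0.0551
Approximate 95% CI width = 4 * 0.0551 = 0.2202

0.2202


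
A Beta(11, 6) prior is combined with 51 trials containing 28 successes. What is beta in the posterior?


In conjugate updating:
beta_posterior = beta_prior + (n - k)
= 6 + (51 - 28)
= 6 + 23 = 29

29


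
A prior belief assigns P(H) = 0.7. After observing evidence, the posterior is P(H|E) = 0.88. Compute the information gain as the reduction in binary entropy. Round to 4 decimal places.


H(prior) = -0.7*log2(0.7) - 0.3*log2(0.3)
= 0.8813
H(post) = -0.88*log2(0.88) - 0.12*log2(0.12)
= 0.5294
IG = 0.8813 - 0.5294 = 0.3519

0.3519


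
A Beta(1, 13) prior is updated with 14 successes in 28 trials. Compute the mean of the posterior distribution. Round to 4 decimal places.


After update: Beta(15, 27)
Mean = 15 / (15 + 27) = 15 / 42
= 0.3571

0.3571


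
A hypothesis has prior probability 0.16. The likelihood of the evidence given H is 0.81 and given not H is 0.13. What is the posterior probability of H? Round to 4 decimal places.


Using Bayes' theorem:
P(E) = 0.16 * 0.81 + 0.84 * 0.13
P(E) = 0.2388
P(H|E) = (0.16 * 0.81) / 0.2388 = 0.5427

0.5427


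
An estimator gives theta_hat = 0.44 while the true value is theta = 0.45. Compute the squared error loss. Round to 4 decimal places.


The squared error loss is (theta_hat - theta)^2
= (0.44 - 0.45)^2
= (-0.01)^2 = 0.0001

0.0001


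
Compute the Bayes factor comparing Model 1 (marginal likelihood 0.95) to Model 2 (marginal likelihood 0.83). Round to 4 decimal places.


BF12 = marginal likelihood of M1 / marginal likelihood of M2
= 0.95/0.83
= 1.1446

1.1446


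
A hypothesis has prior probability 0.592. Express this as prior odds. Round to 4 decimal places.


Odds = P(H) / P(not H) = 0.592 / 0.408
= 1.451

1.451


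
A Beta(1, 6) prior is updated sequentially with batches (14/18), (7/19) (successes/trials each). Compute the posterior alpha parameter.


Sequential conjugate updating is equivalent to a single batch update.
Total successes across all batches = 21
alpha_posterior = alpha_prior + total_successes = 1 + 21
= 22

22


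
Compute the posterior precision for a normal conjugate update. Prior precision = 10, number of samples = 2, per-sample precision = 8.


tau_post = tau_0 + n * tau
= 10 + 2 * 8 = 26

26


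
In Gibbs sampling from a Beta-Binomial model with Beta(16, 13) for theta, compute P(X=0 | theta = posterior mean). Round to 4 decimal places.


Posterior mean = alpha/(alpha+beta) = 16/29 = 0.5517
P(X=0|theta=mean) = 1 - theta = 0.4483

0.4483


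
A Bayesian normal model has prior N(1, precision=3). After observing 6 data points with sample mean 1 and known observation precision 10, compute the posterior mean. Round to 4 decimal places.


Posterior mean = (prior_precision * prior_mean + n * data_precision * data_mean) / (prior_precision + n * data_precision)
Numerator = 3*1 + 6*10*1 = 63
Denominator = 3 + 6*10 = 63
Posterior mean = 1.0

1.0


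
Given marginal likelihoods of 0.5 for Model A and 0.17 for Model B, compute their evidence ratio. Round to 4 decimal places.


Ratio = ML(A) / ML(B) = 0.5/0.17
= 2.9412

2.9412


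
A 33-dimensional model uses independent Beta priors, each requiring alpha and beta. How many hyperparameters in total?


Per parameter: 2 (alpha and beta).
Total = 33 * 2 = 66

66


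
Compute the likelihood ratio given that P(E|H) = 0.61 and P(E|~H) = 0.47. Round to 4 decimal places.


LR = P(E|H) / P(E|~H)
= 0.61 / 0.47 = 1.2979

1.2979


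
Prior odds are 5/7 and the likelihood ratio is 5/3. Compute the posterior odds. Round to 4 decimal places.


Posterior odds = prior odds * likelihood ratio
= (5/7) * (5/3)
= 25 / 21
= 1.1905

1.1905


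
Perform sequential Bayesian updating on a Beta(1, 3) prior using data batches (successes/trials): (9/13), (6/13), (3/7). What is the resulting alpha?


Accumulate successes: 18
Posterior alpha = prior alpha + sum of successes
= 1 + 18 = 19

19


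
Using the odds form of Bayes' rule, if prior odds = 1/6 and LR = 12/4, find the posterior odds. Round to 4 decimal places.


Bayes' rule in odds form: posterior odds = prior odds * LR
= (1 * 12) / (6 * 4)
= 12/24 = 0.5

0.5


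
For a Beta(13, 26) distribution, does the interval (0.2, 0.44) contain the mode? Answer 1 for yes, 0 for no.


Mode of Beta(a,b) = (a-1)/(a+b-2)
= (13-1)/(13+26-2) = 0.3243
Check: 0.2 <= 0.3243 <= 0.44?
Result: 1

1


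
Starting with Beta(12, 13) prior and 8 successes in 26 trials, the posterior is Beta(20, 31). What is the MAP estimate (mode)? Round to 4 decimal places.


The mode of Beta(a, b) when a > 1 and b > 1 is (a-1)/(a+b-2)
= (20 - 1) / (20 + 31 - 2)
= 19 / 49
= 0.3878

0.3878


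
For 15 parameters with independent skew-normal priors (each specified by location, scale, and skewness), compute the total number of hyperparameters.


A skew-normal prior has 3 hyperparameters per parameter.
Total = 15 * 3 = 45

45


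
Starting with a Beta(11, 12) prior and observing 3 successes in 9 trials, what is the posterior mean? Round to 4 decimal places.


Posterior parameters: alpha = 11 + 3 = 14
beta = 12 + 6 = 18
Posterior mean = alpha / (alpha + beta) = 14 / 32
= 0.4375

0.4375


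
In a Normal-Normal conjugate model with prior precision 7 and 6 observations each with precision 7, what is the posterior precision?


Posterior precision = prior precision + n * observation precision
= 7 + 6 * 7
= 7 + 42 = 49

49


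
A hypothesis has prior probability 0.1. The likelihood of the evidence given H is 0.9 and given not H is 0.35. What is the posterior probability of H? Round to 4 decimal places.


Using Bayes' theorem:
P(E) = 0.1 * 0.9 + 0.9 * 0.35
P(E) = 0.405
P(H|E) = (0.1 * 0.9) / 0.405 = 0.2222

0.2222


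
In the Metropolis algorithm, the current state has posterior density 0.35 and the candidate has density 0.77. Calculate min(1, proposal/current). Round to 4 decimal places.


Ratio = 0.77/0.35 = 2.2
Acceptance probability = min(1, 2.2)
= 1.0

1.0


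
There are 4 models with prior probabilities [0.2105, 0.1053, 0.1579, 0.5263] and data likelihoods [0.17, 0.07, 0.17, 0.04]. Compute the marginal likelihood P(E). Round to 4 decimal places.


P(E) = sum over models of P(M_i) * P(E|M_i)
= 0.2105*0.17 + 0.1053*0.07 + 0.1579*0.17 + 0.5263*0.04
= 0.0911

0.0911


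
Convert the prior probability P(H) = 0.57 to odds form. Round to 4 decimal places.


P(not H) = 1 - 0.57 = 0.43
Odds = 0.57 / 0.43 = 1.3256

1.3256


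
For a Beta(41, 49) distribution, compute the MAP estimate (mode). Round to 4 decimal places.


MAP = mode = (a-1)/(a+b-2)
= (41-1)/(41+49-2)
= 40/88 = 0.4545

0.4545


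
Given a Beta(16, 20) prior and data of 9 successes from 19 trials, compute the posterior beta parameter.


Number of failures = 19 - 9 = 10
Posterior beta = 20 + 10 = 30

30


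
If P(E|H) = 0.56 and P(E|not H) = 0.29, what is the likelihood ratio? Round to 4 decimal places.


Likelihood ratio = P(E|H) / P(E|not H)
= 0.56 / 0.29
= 1.931

1.931


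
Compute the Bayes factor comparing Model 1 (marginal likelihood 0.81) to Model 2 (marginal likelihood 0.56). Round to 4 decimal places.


BF12 = marginal likelihood of M1 / marginal likelihood of M2
= 0.81/0.56
= 1.4464

1.4464


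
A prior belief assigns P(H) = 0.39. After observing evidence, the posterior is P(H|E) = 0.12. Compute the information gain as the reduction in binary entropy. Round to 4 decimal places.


H(prior) = -0.39*log2(0.39) - 0.61*log2(0.61)
= 0.9648
H(post) = -0.12*log2(0.12) - 0.88*log2(0.88)
= 0.5294
IG = 0.9648 - 0.5294 = 0.4354

0.4354


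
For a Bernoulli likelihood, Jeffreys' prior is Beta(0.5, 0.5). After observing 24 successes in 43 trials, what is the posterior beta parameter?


Jeffreys' prior for Bernoulli is Beta(0.5, 0.5).
Posterior is Beta(0.5 + k, 0.5 + n - k).
Posterior beta = 0.5 + (n - k) = 0.5 + 19 = 19.5

19.5


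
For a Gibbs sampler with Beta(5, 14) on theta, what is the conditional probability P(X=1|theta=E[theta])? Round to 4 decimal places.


E[theta] = 5/(5+14) = 0.2632
P(X=1|theta) = theta = 0.2632

0.2632


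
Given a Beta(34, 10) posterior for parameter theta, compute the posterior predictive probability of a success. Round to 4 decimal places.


For a Beta-Bernoulli model, the predictive probability is the mean:
P(success) = 34/(34+10) = 34/44 = 0.7727

0.7727


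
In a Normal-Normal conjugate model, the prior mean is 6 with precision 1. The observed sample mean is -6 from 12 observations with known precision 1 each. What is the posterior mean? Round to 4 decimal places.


Posterior precision = tau0 + n*tau = 1 + 12*1 = 13
Posterior mean = (tau0*mu0 + n*tau*xbar) / posterior_precision
= (1*6 + 12*1*-6) / 13
= -66 / 13 = -5.0769

-5.0769


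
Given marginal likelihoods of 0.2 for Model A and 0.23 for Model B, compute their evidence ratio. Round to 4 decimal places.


Ratio = ML(A) / ML(B) = 0.2/0.23
= 0.8696

0.8696


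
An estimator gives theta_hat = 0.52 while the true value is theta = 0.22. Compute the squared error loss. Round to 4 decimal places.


The squared error loss is (theta_hat - theta)^2
= (0.52 - 0.22)^2
= (0.3)^2 = 0.09

0.09


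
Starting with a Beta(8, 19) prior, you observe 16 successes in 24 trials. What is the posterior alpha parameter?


For a Beta-Binomial conjugate model:
Posterior alpha = prior alpha + number of successes
= 8 + 16 = 24

24


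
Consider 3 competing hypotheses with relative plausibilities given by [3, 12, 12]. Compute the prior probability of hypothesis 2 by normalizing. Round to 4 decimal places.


Sum of weights = 3 + 12 + 12 = 27
Normalized prior for H2 = 12 / 27
= 0.4444

0.4444


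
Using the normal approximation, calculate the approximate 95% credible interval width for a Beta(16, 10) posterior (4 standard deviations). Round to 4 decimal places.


Var(Beta) = 16*10/(26^2 * 27) = 0.0088
SD = 0.0936
Width ~ 4*SD = 0.3745

0.3745


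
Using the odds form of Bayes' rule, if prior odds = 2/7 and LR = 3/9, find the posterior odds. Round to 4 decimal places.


Bayes' rule in odds form: posterior odds = prior odds * LR
= (2 * 3) / (7 * 9)
= 6/63 = 0.0952

0.0952


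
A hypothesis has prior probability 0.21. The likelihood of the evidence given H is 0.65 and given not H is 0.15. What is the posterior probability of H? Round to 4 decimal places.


Using Bayes' theorem:
P(E) = 0.21 * 0.65 + 0.79 * 0.15
P(E) = 0.255
P(H|E) = (0.21 * 0.65) / 0.255 = 0.5353

0.5353


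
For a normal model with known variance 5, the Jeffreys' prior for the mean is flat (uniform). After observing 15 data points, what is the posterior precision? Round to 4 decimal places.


Jeffreys' prior for normal mean (known variance) is flat.
Prior precision = 0.
Posterior precision = prior_prec + n/sigma^2 = 0 + 15/5
= 3.0

3.0


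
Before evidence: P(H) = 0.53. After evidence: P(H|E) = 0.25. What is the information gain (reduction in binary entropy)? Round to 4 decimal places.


Prior entropy = 0.9974
Posterior entropy = 0.8113
Information gain = 0.9974 - 0.8113 = 0.1861

0.1861


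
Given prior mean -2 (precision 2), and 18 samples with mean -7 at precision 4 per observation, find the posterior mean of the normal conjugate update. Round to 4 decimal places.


The posterior mean is a precision-weighted average of prior and data.
Post. prec. = 2 + 72 = 74
Post. mean = (-4 + -504)/74 = -508/74 = -6.8649

-6.8649


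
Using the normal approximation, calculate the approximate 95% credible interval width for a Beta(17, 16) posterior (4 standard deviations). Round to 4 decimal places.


Var(Beta) = 17*16/(33^2 * 34) = 0.0073
SD = 0.0857
Width ~ 4*SD = 0.3428

0.3428


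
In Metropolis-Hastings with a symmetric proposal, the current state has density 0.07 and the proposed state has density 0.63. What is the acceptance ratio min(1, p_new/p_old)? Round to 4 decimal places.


Ratio = p_new / p_old = 0.63 / 0.07 = 9.0
Acceptance = min(1, 9.0) = 1.0

1.0


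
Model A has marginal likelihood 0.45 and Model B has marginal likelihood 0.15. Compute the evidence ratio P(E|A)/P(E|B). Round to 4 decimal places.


Evidence ratio = P(E|A) / P(E|B)
= 0.45 / 0.15
= 3.0

3.0


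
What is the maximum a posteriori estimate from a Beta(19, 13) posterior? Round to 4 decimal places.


The MAP estimate equals the mode of the distribution.
Mode of Beta(a,b) = (a-1)/(a+b-2)
= 18/30
= 0.6

0.6


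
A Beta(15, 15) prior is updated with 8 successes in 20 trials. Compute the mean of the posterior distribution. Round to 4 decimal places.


After update: Beta(23, 27)
Mean = 23 / (23 + 27) = 23 / 50
= 0.46

0.46


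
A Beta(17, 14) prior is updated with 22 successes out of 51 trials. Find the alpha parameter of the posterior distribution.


In the Beta-Binomial conjugate update:
alpha_post = alpha_prior + successes
= 17 + 22
= 39

39


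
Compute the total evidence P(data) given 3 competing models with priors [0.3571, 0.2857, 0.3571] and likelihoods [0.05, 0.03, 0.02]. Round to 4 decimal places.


Marginal likelihood = sum P(model_i) * P(data|model_i)
Model 1: 0.3571 * 0.05 = 0.0179
Model 2: 0.2857 * 0.03 = 0.0086
Model 3: 0.3571 * 0.02 = 0.0071
Total = 0.0336

0.0336


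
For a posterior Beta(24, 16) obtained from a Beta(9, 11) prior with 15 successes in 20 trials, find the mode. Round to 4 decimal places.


Mode = (alpha - 1) / (alpha + beta - 2)
= 23 / 38
= 0.6053

0.6053


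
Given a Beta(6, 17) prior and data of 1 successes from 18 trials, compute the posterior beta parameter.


Number of failures = 18 - 1 = 17
Posterior beta = 17 + 17 = 34

34


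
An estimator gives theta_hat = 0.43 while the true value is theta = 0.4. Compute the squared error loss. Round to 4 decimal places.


The squared error loss is (theta_hat - theta)^2
= (0.43 - 0.4)^2
= (0.03)^2 = 0.0009

0.0009


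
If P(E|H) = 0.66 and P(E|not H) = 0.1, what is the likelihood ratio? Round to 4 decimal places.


Likelihood ratio = P(E|H) / P(E|not H)
= 0.66 / 0.1
= 6.6

6.6


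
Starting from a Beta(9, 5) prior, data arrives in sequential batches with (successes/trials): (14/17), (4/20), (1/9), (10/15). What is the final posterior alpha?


In sequential Bayesian updating, we sum all successes.
Total successes = 29
Final alpha = 9 + 29 = 38

38


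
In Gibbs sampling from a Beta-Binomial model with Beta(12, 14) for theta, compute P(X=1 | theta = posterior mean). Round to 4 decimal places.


Posterior mean = alpha/(alpha+beta) = 12/26 = 0.4615
P(X=1|theta=mean) = theta = 0.4615

0.4615


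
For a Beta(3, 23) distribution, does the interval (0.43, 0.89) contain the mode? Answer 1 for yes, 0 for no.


Mode of Beta(a,b) = (a-1)/(a+b-2)
= (3-1)/(3+23-2) = 0.0833
Check: 0.43 <= 0.0833 <= 0.89?
Result: 0

0


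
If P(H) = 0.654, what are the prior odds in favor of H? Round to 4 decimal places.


Prior odds = P(H) / (1 - P(H))
= 0.654 / 0.346
= 1.8902

1.8902


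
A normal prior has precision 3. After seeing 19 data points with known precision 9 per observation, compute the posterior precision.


In the conjugate normal model, precisions add:
tau_posterior = tau_prior + n * tau_data
= 3 + 19*9 = 174

174


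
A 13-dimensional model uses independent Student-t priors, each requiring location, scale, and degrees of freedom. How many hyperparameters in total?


Per parameter: 3 (location, scale, and degrees of freedom).
Total = 13 * 3 = 39

39


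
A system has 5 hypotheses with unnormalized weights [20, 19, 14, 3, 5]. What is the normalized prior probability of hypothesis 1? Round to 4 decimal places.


The normalized prior is the weight divided by the total.
Total weight = 61
P(H1) = 20 / 61 = 0.3279

0.3279


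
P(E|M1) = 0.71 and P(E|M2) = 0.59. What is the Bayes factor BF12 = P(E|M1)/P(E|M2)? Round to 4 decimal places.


Bayes factor BF12 = P(E|M1) / P(E|M2)
= 0.71 / 0.59
= 1.2034

1.2034


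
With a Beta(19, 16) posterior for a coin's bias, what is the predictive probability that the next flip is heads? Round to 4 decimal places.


The predictive probability equals the posterior mean.
P(next = heads) = alpha / (alpha + beta)
= 19 / 35 = 0.5429

0.5429


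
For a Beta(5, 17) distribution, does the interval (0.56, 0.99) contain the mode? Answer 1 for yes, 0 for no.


Mode of Beta(a,b) = (a-1)/(a+b-2)
= (5-1)/(5+17-2) = 0.2
Check: 0.56 <= 0.2 <= 0.99?
Result: 0

0


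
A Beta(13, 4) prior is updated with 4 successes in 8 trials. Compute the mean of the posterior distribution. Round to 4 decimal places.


After update: Beta(17, 8)
Mean = 17 / (17 + 8) = 17 / 25
= 0.68

0.68


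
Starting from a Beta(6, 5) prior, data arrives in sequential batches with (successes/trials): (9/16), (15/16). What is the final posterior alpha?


In sequential Bayesian updating, we sum all successes.
Total successes = 24
Final alpha = 6 + 24 = 30

30


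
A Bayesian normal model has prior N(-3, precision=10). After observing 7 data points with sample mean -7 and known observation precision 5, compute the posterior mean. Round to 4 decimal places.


Posterior mean = (prior_precision * prior_mean + n * data_precision * data_mean) / (prior_precision + n * data_precision)
Numerator = 10*-3 + 7*5*-7 = -275
Denominator = 10 + 7*5 = 45
Posterior mean = -6.1111

-6.1111


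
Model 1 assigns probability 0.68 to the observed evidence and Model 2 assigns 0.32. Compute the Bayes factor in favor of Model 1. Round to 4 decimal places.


BF = P(data|M1) / P(data|M2)
= 0.68 / 0.32 = 2.125

2.125


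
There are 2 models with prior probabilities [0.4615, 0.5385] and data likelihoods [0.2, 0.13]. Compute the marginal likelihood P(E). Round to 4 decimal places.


P(E) = sum over models of P(M_i) * P(E|M_i)
= 0.4615*0.2 + 0.5385*0.13
= 0.1623

0.1623


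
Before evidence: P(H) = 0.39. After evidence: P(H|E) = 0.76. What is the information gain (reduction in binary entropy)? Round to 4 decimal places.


Prior entropy = 0.9648
Posterior entropy = 0.795
Information gain = 0.9648 - 0.795 = 0.1698

0.1698


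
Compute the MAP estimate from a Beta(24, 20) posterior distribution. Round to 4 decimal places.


MAP = mode of Beta distribution
= (alpha - 1)/(alpha + beta - 2)
= (24-1)/(24+20-2)
= 23/42 = 0.5476

0.5476


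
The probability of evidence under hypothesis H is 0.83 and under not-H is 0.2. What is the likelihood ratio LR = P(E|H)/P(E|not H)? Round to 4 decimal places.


LR = 0.83 / 0.2
= 4.15

4.15


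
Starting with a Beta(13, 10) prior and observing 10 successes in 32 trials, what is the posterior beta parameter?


Posterior beta = prior beta + failures
Failures = 32 - 10 = 22
beta_post = 10 + 22 = 32

32


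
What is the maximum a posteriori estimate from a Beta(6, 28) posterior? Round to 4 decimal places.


The MAP estimate equals the mode of the distribution.
Mode of Beta(a,b) = (a-1)/(a+b-2)
= 5/32
= 0.1562

0.1562


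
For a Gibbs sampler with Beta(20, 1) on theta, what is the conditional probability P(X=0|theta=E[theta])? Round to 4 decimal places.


E[theta] = 20/(20+1) = 0.9524
P(X=0|theta) = 1 - theta = 0.0476

0.0476


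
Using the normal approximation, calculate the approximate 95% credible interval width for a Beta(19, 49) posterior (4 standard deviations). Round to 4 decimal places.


Var(Beta) = 19*49/(68^2 * 69) = 0.0029
SD = 0.054
Width ~ 4*SD = 0.2161

0.2161


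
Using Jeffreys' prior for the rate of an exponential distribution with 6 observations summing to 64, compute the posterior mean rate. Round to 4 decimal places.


Jeffreys' prior leads to posterior Gamma(6, 64).
Mean = 6/64 = 0.0938

0.0938


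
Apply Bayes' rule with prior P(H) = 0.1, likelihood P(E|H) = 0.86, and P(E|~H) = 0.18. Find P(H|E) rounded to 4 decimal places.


Step 1: Compute marginal P(E) = P(E|H)P(H) + P(E|~H)P(~H)
= 0.86*0.1 + 0.18*0.9 = 0.248
Step 2: P(H|E) = P(E|H)P(H)/P(E) = 0.086/0.248
= 0.3468

0.3468


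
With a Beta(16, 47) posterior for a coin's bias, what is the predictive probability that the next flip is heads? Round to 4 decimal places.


The predictive probability equals the posterior mean.
P(next = heads) = alpha / (alpha + beta)
= 16 / 63 = 0.254

0.254


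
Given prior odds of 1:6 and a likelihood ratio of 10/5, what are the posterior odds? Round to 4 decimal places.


Posterior odds = prior odds * LR
Prior odds = 1/6 = 0.1667
LR = 10/5 = 2.0
Posterior odds = 0.1667 * 2.0 = 0.3333

0.3333


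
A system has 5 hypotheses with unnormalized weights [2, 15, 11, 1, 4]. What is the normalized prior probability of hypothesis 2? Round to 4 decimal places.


The normalized prior is the weight divided by the total.
Total weight = 33
P(H2) = 15 / 33 = 0.4545

0.4545


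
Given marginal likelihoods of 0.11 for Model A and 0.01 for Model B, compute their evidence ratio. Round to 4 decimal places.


Ratio = ML(A) / ML(B) = 0.11/0.01
= 11.0

11.0


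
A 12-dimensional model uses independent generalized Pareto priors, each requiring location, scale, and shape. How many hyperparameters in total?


Per parameter: 3 (location, scale, and shape).
Total = 12 * 3 = 36

36


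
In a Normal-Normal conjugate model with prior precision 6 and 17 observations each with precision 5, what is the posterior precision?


Posterior precision = prior precision + n * observation precision
= 6 + 17 * 5
= 6 + 85 = 91

91


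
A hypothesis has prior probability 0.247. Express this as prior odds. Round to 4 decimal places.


Odds = P(H) / P(not H) = 0.247 / 0.753
= 0.328

0.328


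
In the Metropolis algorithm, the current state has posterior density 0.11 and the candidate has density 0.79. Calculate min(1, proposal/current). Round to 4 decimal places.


Ratio = 0.79/0.11 = 7.1818
Acceptance probability = min(1, 7.1818)
= 1.0

1.0


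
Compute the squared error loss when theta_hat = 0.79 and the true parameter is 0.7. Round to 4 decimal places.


L = (theta_hat - theta_true)^2
= (0.79 - 0.7)^2
= 0.09^2 = 0.0081

0.0081


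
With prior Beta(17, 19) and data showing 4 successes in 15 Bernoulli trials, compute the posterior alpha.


Conjugate update: alpha_posterior = alpha_prior + k
= 17 + 4 = 21

21


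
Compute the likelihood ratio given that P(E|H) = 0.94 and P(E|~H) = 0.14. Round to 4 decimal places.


LR = P(E|H) / P(E|~H)
= 0.94 / 0.14 = 6.7143

6.7143


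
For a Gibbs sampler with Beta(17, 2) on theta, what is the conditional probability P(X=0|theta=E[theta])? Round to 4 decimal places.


E[theta] = 17/(17+2) = 0.8947
P(X=0|theta) = 1 - theta = 0.1053

0.1053


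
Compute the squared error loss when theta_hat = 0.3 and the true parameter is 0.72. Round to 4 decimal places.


L = (theta_hat - theta_true)^2
= (0.3 - 0.72)^2
= -0.42^2 = 0.1764

0.1764


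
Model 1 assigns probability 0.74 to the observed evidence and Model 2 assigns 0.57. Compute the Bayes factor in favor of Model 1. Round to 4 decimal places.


BF = P(data|M1) / P(data|M2)
= 0.74 / 0.57 = 1.2982

1.2982


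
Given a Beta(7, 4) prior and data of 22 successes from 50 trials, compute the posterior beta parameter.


Number of failures = 50 - 22 = 28
Posterior beta = 4 + 28 = 32

32


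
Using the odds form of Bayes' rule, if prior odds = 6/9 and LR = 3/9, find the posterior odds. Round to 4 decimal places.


Bayes' rule in odds form: posterior odds = prior odds * LR
= (6 * 3) / (9 * 9)
= 18/81 = 0.2222

0.2222


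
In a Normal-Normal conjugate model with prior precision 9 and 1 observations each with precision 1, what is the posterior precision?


Posterior precision = prior precision + n * observation precision
= 9 + 1 * 1
= 9 + 1 = 10

10


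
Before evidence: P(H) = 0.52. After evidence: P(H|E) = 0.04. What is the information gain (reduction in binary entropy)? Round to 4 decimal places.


Prior entropy = 0.9988
Posterior entropy = 0.2423
Information gain = 0.9988 - 0.2423 = 0.7566

0.7566


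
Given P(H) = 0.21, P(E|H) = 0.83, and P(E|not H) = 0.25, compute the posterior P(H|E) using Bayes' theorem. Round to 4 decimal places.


By Bayes' theorem: P(H|E) = P(E|H)*P(H) / P(E)
P(E) = P(E|H)*P(H) + P(E|not H)*P(not H)
P(E) = 0.83*0.21 + 0.25*0.79 = 0.3718
P(H|E) = 0.83*0.21 / 0.3718 = 0.4688

0.4688


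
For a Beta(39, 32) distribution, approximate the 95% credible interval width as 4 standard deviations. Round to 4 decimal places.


Variance of Beta(a,b) = ab / ((a+b)^2 * (a+b+1))
= 39*32 / ((71)^2 * 72)
= 0.0034
SD = sqrt(0.0034) = 0.0586
Width = 4 * SD = 0.2346

0.2346


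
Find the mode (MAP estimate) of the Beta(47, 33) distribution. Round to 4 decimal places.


For Beta(a,b) with a,b > 1:
Mode = (a-1)/(a+b-2) = (47-1)/(80-2)
= 46/78 = 0.5897

0.5897


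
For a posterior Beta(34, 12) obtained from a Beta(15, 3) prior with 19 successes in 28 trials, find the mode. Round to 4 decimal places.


Mode = (alpha - 1) / (alpha + beta - 2)
= 33 / 44
= 0.75

0.75


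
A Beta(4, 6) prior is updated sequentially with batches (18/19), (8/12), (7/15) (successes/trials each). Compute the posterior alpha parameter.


Sequential conjugate updating is equivalent to a single batch update.
Total successes across all batches = 33
alpha_posterior = alpha_prior + total_successes = 4 + 33
= 37

37


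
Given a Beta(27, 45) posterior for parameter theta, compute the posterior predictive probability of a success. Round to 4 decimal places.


For a Beta-Bernoulli model, the predictive probability is the mean:
P(success) = 27/(27+45) = 27/72 = 0.375

0.375


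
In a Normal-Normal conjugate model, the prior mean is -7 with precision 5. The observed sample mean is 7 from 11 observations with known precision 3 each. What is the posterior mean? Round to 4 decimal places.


Posterior precision = tau0 + n*tau = 5 + 11*3 = 38
Posterior mean = (tau0*mu0 + n*tau*xbar) / posterior_precision
= (5*-7 + 11*3*7) / 38
= 196 / 38 = 5.1579

5.1579


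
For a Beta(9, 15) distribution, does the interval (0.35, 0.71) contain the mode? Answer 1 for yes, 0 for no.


Mode of Beta(a,b) = (a-1)/(a+b-2)
= (9-1)/(9+15-2) = 0.3636
Check: 0.35 <= 0.3636 <= 0.71?
Result: 1

1


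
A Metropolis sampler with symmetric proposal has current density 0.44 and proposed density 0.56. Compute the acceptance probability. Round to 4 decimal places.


For symmetric proposals, acceptance = min(1, pi(x*)/pi(x))
= min(1, 0.56/0.44)
= min(1, 1.2727) = 1.0

1.0


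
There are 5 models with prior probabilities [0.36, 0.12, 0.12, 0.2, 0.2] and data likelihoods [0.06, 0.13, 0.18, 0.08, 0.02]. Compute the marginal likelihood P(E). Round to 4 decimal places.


P(E) = sum over models of P(M_i) * P(E|M_i)
= 0.36*0.06 + 0.12*0.13 + 0.12*0.18 + 0.2*0.08 + 0.2*0.02
= 0.0788

0.0788


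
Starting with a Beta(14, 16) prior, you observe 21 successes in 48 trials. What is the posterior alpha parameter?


For a Beta-Binomial conjugate model:
Posterior alpha = prior alpha + number of successes
= 14 + 21 = 35

35


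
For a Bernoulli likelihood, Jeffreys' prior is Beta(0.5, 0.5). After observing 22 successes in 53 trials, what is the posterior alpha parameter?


Jeffreys' prior for Bernoulli is Beta(0.5, 0.5).
Posterior is Beta(0.5 + k, 0.5 + n - k).
Posterior alpha = 0.5 + k = 0.5 + 22 = 22.5

22.5


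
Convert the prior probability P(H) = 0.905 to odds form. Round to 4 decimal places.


P(not H) = 1 - 0.905 = 0.095
Odds = 0.905 / 0.095 = 9.5263

9.5263


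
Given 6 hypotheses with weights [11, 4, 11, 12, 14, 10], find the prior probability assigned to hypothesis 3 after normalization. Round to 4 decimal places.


To normalize, divide each weight by the sum of all weights.
Sum = 62
Prior(H3) = 11/62 = 0.1774

0.1774


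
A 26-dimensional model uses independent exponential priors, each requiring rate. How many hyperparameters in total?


Per parameter: 1 (rate).
Total = 26 * 1 = 26

26


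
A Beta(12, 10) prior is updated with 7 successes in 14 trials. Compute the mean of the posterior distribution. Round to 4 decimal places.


After update: Beta(19, 17)
Mean = 19 / (19 + 17) = 19 / 36
= 0.5278

0.5278


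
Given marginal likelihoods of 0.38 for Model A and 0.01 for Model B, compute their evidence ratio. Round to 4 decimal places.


Ratio = ML(A) / ML(B) = 0.38/0.01
= 38.0

38.0


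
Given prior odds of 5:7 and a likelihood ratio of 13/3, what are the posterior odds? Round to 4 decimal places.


Posterior odds = prior odds * LR
Prior odds = 5/7 = 0.7143
LR = 13/3 = 4.3333
Posterior odds = 0.7143 * 4.3333 = 3.0952

3.0952


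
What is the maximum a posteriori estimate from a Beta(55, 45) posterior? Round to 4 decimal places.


The MAP estimate equals the mode of the distribution.
Mode of Beta(a,b) = (a-1)/(a+b-2)
= 54/98
= 0.551

0.551


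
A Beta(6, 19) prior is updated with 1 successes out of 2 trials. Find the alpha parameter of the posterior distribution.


In the Beta-Binomial conjugate update:
alpha_post = alpha_prior + successes
= 6 + 1
= 7

7


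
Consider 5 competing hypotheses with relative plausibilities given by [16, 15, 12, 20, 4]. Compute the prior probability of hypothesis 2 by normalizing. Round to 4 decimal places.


Sum of weights = 16 + 15 + 12 + 20 + 4 = 67
Normalized prior for H2 = 15 / 67
= 0.2239

0.2239


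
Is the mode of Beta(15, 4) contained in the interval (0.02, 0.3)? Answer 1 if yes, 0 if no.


Mode = (a-1)/(a+b-2) = 14/17 = 0.8235
Interval: (0.02, 0.3)
Contains mode? 0

0


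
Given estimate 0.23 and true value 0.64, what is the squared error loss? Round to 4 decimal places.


Squared error = (estimate - true)^2
Difference = -0.41
Loss = -0.41^2 = 0.1681

0.1681


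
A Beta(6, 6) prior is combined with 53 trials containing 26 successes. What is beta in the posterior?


In conjugate updating:
beta_posterior = beta_prior + (n - k)
= 6 + (53 - 26)
= 6 + 27 = 33

33


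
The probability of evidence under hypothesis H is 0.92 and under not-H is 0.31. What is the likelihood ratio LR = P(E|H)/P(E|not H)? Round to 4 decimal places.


LR = 0.92 / 0.31
= 2.9677

2.9677


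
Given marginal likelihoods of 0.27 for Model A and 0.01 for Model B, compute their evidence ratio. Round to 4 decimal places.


Ratio = ML(A) / ML(B) = 0.27/0.01
= 27.0

27.0


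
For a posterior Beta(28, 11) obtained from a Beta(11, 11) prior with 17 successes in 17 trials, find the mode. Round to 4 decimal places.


Mode = (alpha - 1) / (alpha + beta - 2)
= 27 / 37
= 0.7297

0.7297
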